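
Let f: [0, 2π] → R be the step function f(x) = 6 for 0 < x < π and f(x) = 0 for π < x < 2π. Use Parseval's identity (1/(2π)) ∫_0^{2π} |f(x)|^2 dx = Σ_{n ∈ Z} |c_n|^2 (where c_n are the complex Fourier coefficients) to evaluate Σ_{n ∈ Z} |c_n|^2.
Σ |c_n|^2 = 18

Parseval equates the L^2 energy of f (normalised by 1/(2π)) with the ℓ^2 sum of its Fourier coefficients: (1/(2π)) ∫_0^{2π} |f|^2 = Σ |c_n|^2.
Compute the left side: (1/(2π)) [∫_0^π 6^2 dx + ∫_π^{2π} 0^2 dx] = (1/(2π)) · (36π + 0π) = (36 + 0)/2 = 18.
So Σ_{n ∈ Z} |c_n|^2 = 18.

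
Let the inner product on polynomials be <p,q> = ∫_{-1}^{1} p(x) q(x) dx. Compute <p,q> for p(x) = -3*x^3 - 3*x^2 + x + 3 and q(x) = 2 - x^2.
<p,q> = 36/5

Expand the product: p(x)·q(x) = 3*x^5 + 3*x^4 - 7*x^3 - 9*x^2 + 2*x + 6.
∫_{-1}^{1} of each monomial x^k gives [2/(k+1) if k even, 0 if k odd]. Integrating term-by-term (or equivalently evaluating the antiderivative F(x) = x^6/2 + 3*x^5/5 - 7*x^4/4 - 3*x^3 + x^2 + 6*x at the endpoints):
  F(1) − F(−1) = 67/20 − (-77/20) = 36/5.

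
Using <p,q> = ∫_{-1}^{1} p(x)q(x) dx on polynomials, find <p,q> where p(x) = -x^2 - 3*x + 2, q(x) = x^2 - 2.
<p,q> = -86/15

Expand the product: p(x)·q(x) = -x^4 - 3*x^3 + 4*x^2 + 6*x - 4.
∫_{-1}^{1} of each monomial x^k gives [2/(k+1) if k even, 0 if k odd]. Integrating term-by-term (or equivalently evaluating the antiderivative F(x) = -x^5/5 - 3*x^4/4 + 4*x^3/3 + 3*x^2 - 4*x at the endpoints):
  F(1) − F(−1) = -37/60 − (307/60) = -86/15.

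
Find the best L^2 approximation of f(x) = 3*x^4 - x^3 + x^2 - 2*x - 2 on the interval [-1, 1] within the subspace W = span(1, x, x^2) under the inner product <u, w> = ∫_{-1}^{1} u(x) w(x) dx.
g(x) = 25*x^2/7 - 13*x/5 - 79/35

The best approximation g ∈ W is the orthogonal projection of f onto W. Writing g = a_0 + a_1 x + a_2 x^2, the coefficients solve the normal equations G · a = b where
  G_{ij} = <φ_i, φ_j> and b_i = <f, φ_i>, with φ_0 = 1, φ_1 = x, φ_2 = x^2.
G =
  [2, 0, 2/3]
  [0, 2/3, 0]
  [2/3, 0, 2/5],
b = (-32/15, -26/15, -8/105).
Solving gives a_0 = -79/35, a_1 = -13/5, a_2 = 25/7, so
  g(x) = 25*x^2/7 - 13*x/5 - 79/35.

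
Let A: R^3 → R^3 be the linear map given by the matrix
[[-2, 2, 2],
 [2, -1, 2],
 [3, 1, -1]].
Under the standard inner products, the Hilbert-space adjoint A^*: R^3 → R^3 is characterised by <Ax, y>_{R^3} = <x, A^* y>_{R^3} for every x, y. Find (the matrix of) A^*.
A^* = A^T =
[[-2, 2, 3],
 [2, -1, 1],
 [2, 2, -1]]

For real matrices with standard dot products, the defining identity <Ax, y> = <x, A^* y> gives (Ax)^T y = x^T (A^*) y, i.e. x^T A^T y = x^T (A^*) y. Since this holds for all x, y, we must have A^* = A^T. Therefore
A^* =
[[-2, 2, 3],
 [2, -1, 1],
 [2, 2, -1]].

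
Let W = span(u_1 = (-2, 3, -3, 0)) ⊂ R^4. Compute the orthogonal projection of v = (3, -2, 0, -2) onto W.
proj_W(v) = (12/11, -18/11, 18/11, 0)

Set up U = [u_1 | ... | u_1] ∈ R^(4×1). The projector onto W = col(U) is P = U (U^T U)^(-1) U^T.
Compute U^T U =
  [22],
and U^T v = (-12).
Solve U^T U · c = U^T v for the coefficients: c = (-6/11). The projection is proj_W(v) = U c.
Check: (v - proj_W(v)) · u_1 = 0  (should be 0).
Result: proj_W(v) = (12/11, -18/11, 18/11, 0).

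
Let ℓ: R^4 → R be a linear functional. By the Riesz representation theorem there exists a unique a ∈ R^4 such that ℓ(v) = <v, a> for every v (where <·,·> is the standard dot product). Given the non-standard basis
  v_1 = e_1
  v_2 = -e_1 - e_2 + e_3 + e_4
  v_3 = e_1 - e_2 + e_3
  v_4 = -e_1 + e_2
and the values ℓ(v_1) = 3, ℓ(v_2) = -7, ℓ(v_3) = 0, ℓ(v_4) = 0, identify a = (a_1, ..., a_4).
a = (3, 3, 0, -1)

Write a = (a_1, ..., a_4) in the standard basis. For each basis vector v_i, ℓ(v_i) = <v_i, a> is a linear equation in the a_j's. Collect the n equations into a matrix system V a = ℓ, where row i of V is v_i (expressed in the standard basis). Since V is invertible (lower-triangular with 1s on the diagonal, up to permutation), solve by back-substitution:
  V =
[[1, 0, 0, 0],
 [-1, -1, 1, 1],
 [1, -1, 1, 0],
 [-1, 1, 0, 0]]
  V a = (3, -7, 0, 0)
Solving gives a = (3, 3, 0, -1).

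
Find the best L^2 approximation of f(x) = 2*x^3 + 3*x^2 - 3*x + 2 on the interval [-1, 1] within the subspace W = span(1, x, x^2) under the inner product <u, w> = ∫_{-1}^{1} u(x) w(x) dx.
g(x) = 3*x^2 - 9*x/5 + 2

The best approximation g ∈ W is the orthogonal projection of f onto W. Writing g = a_0 + a_1 x + a_2 x^2, the coefficients solve the normal equations G · a = b where
  G_{ij} = <φ_i, φ_j> and b_i = <f, φ_i>, with φ_0 = 1, φ_1 = x, φ_2 = x^2.
G =
  [2, 0, 2/3]
  [0, 2/3, 0]
  [2/3, 0, 2/5],
b = (6, -6/5, 38/15).
Solving gives a_0 = 2, a_1 = -9/5, a_2 = 3, so
  g(x) = 3*x^2 - 9*x/5 + 2.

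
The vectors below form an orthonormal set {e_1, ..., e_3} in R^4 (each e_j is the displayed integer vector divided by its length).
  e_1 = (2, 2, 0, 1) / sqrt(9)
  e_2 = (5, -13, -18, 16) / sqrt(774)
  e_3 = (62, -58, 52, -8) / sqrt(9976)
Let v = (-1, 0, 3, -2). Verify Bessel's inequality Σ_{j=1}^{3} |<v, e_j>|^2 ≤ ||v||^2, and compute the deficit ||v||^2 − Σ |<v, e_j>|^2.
Σ |<v, e_j>|^2 = 397/29; ||v||^2 = 14; deficit = 9/29

Write each e_j = u_j / sqrt(<u_j, u_j>) where u_j is the displayed integer vector. Then <v, e_j> = <v, u_j> / sqrt(<u_j, u_j>), so |<v, e_j>|^2 = <v, u_j>^2 / <u_j, u_j>.
Coefficients: <v, e_1> = -4/sqrt(9), <v, e_2> = -91/sqrt(774), <v, e_3> = 110/sqrt(9976).
Square and sum: Σ |<v, e_j>|^2 = 397/29.
Compute ||v||^2 = v·v = 14.
Deficit = 14 − 397/29 = 9/29 ≥ 0, confirming Bessel's inequality. (The deficit equals ||v − Σ <v,e_j> e_j||^2, the squared distance from v to span{e_j}.)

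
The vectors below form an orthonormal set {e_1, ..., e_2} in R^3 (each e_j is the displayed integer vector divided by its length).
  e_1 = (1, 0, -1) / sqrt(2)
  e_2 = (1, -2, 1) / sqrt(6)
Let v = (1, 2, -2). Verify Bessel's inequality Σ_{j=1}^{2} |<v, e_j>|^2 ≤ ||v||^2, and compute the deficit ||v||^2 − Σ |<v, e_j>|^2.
Σ |<v, e_j>|^2 = 26/3; ||v||^2 = 9; deficit = 1/3

Write each e_j = u_j / sqrt(<u_j, u_j>) where u_j is the displayed integer vector. Then <v, e_j> = <v, u_j> / sqrt(<u_j, u_j>), so |<v, e_j>|^2 = <v, u_j>^2 / <u_j, u_j>.
Coefficients: <v, e_1> = 3/sqrt(2), <v, e_2> = -5/sqrt(6).
Square and sum: Σ |<v, e_j>|^2 = 26/3.
Compute ||v||^2 = v·v = 9.
Deficit = 9 − 26/3 = 1/3 ≥ 0, confirming Bessel's inequality. (The deficit equals ||v − Σ <v,e_j> e_j||^2, the squared distance from v to span{e_j}.)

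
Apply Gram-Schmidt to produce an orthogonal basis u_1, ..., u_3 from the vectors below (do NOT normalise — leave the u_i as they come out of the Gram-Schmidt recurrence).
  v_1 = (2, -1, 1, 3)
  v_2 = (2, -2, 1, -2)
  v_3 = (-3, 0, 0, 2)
Orthogonal basis:
  u_1 = (2, -1, 1, 3)
  u_2 = (28/15, -29/15, 14/15, -11/5)
  u_3 = (-151/97, -145/97, 70/97, 29/97)

Apply the Gram-Schmidt recurrence
  u_1 = v_1
  u_i = v_i − Σ_{j<i} ((v_i · u_j) / (u_j · u_j)) · u_j.

Step by step this gives:
  u_1 = (2, -1, 1, 3)
  u_2 = (28/15, -29/15, 14/15, -11/5)
  u_3 = (-151/97, -145/97, 70/97, 29/97)

Orthogonality check:
  u_2 · u_1 = 0 (should be 0)
  u_3 · u_1 = 0 (should be 0)
  u_3 · u_2 = 0 (should be 0)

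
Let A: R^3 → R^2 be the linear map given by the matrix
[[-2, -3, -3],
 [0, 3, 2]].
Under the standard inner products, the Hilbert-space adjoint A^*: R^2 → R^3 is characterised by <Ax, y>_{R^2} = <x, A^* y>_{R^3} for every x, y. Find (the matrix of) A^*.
A^* = A^T =
[[-2, 0],
 [-3, 3],
 [-3, 2]]

For real matrices with standard dot products, the defining identity <Ax, y> = <x, A^* y> gives (Ax)^T y = x^T (A^*) y, i.e. x^T A^T y = x^T (A^*) y. Since this holds for all x, y, we must have A^* = A^T. Therefore
A^* =
[[-2, 0],
 [-3, 3],
 [-3, 2]].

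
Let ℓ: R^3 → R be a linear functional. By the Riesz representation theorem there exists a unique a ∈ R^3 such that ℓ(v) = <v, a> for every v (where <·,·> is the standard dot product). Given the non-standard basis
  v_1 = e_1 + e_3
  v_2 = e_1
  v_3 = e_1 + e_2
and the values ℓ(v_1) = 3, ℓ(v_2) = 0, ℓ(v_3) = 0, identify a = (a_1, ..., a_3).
a = (0, 0, 3)

Write a = (a_1, ..., a_3) in the standard basis. For each basis vector v_i, ℓ(v_i) = <v_i, a> is a linear equation in the a_j's. Collect the n equations into a matrix system V a = ℓ, where row i of V is v_i (expressed in the standard basis). Since V is invertible (lower-triangular with 1s on the diagonal, up to permutation), solve by back-substitution:
  V =
[[1, 0, 1],
 [1, 0, 0],
 [1, 1, 0]]
  V a = (3, 0, 0)
Solving gives a = (0, 0, 3).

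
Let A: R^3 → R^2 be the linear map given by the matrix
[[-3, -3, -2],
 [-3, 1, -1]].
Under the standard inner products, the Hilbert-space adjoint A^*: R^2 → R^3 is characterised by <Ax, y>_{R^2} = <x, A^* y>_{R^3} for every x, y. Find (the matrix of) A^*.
A^* = A^T =
[[-3, -3],
 [-3, 1],
 [-2, -1]]

For real matrices with standard dot products, the defining identity <Ax, y> = <x, A^* y> gives (Ax)^T y = x^T (A^*) y, i.e. x^T A^T y = x^T (A^*) y. Since this holds for all x, y, we must have A^* = A^T. Therefore
A^* =
[[-3, -3],
 [-3, 1],
 [-2, -1]].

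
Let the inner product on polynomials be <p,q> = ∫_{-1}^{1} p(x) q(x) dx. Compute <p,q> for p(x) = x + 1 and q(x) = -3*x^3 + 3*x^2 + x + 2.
<p,q> = 82/15

Expand the product: p(x)·q(x) = -3*x^4 + 4*x^2 + 3*x + 2.
∫_{-1}^{1} of each monomial x^k gives [2/(k+1) if k even, 0 if k odd]. Integrating term-by-term (or equivalently evaluating the antiderivative F(x) = -3*x^5/5 + 4*x^3/3 + 3*x^2/2 + 2*x at the endpoints):
  F(1) − F(−1) = 127/30 − (-37/30) = 82/15.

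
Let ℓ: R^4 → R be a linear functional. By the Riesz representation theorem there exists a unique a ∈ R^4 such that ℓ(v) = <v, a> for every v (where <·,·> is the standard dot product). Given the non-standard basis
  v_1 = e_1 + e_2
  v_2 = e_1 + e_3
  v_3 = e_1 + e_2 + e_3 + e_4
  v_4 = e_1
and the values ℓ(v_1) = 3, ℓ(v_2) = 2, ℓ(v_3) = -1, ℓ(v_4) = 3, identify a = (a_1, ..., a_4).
a = (3, 0, -1, -3)

Write a = (a_1, ..., a_4) in the standard basis. For each basis vector v_i, ℓ(v_i) = <v_i, a> is a linear equation in the a_j's. Collect the n equations into a matrix system V a = ℓ, where row i of V is v_i (expressed in the standard basis). Since V is invertible (lower-triangular with 1s on the diagonal, up to permutation), solve by back-substitution:
  V =
[[1, 1, 0, 0],
 [1, 0, 1, 0],
 [1, 1, 1, 1],
 [1, 0, 0, 0]]
  V a = (3, 2, -1, 3)
Solving gives a = (3, 0, -1, -3).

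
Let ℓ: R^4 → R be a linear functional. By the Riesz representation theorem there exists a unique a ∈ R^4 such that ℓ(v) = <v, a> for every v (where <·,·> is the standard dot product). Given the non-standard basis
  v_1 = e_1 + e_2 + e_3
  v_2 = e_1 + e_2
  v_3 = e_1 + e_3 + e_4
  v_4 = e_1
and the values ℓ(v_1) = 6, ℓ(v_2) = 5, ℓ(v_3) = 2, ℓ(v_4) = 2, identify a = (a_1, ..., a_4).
a = (2, 3, 1, -1)

Write a = (a_1, ..., a_4) in the standard basis. For each basis vector v_i, ℓ(v_i) = <v_i, a> is a linear equation in the a_j's. Collect the n equations into a matrix system V a = ℓ, where row i of V is v_i (expressed in the standard basis). Since V is invertible (lower-triangular with 1s on the diagonal, up to permutation), solve by back-substitution:
  V =
[[1, 1, 1, 0],
 [1, 1, 0, 0],
 [1, 0, 1, 1],
 [1, 0, 0, 0]]
  V a = (6, 5, 2, 2)
Solving gives a = (2, 3, 1, -1).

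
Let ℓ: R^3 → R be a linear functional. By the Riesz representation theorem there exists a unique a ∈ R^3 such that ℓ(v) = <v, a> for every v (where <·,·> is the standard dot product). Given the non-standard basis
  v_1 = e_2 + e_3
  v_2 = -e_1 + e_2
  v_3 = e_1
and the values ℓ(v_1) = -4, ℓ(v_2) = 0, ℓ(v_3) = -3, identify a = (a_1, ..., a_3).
a = (-3, -3, -1)

Write a = (a_1, ..., a_3) in the standard basis. For each basis vector v_i, ℓ(v_i) = <v_i, a> is a linear equation in the a_j's. Collect the n equations into a matrix system V a = ℓ, where row i of V is v_i (expressed in the standard basis). Since V is invertible (lower-triangular with 1s on the diagonal, up to permutation), solve by back-substitution:
  V =
[[0, 1, 1],
 [-1, 1, 0],
 [1, 0, 0]]
  V a = (-4, 0, -3)
Solving gives a = (-3, -3, -1).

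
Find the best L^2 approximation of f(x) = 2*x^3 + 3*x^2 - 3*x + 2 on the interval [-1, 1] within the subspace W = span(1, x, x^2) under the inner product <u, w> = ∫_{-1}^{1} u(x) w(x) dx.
g(x) = 3*x^2 - 9*x/5 + 2

The best approximation g ∈ W is the orthogonal projection of f onto W. Writing g = a_0 + a_1 x + a_2 x^2, the coefficients solve the normal equations G · a = b where
  G_{ij} = <φ_i, φ_j> and b_i = <f, φ_i>, with φ_0 = 1, φ_1 = x, φ_2 = x^2.
G =
  [2, 0, 2/3]
  [0, 2/3, 0]
  [2/3, 0, 2/5],
b = (6, -6/5, 38/15).
Solving gives a_0 = 2, a_1 = -9/5, a_2 = 3, so
  g(x) = 3*x^2 - 9*x/5 + 2.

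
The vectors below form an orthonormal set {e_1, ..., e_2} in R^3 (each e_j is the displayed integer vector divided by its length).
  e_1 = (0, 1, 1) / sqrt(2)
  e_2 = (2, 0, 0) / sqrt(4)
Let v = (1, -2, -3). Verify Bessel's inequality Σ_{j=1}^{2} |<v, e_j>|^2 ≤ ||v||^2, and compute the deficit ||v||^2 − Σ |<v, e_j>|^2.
Σ |<v, e_j>|^2 = 27/2; ||v||^2 = 14; deficit = 1/2

Write each e_j = u_j / sqrt(<u_j, u_j>) where u_j is the displayed integer vector. Then <v, e_j> = <v, u_j> / sqrt(<u_j, u_j>), so |<v, e_j>|^2 = <v, u_j>^2 / <u_j, u_j>.
Coefficients: <v, e_1> = -5/sqrt(2), <v, e_2> = 2/sqrt(4).
Square and sum: Σ |<v, e_j>|^2 = 27/2.
Compute ||v||^2 = v·v = 14.
Deficit = 14 − 27/2 = 1/2 ≥ 0, confirming Bessel's inequality. (The deficit equals ||v − Σ <v,e_j> e_j||^2, the squared distance from v to span{e_j}.)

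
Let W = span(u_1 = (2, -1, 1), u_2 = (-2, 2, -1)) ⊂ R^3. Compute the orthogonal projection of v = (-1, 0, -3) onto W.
proj_W(v) = (-2, 0, -1)

Set up U = [u_1 | ... | u_2] ∈ R^(3×2). The projector onto W = col(U) is P = U (U^T U)^(-1) U^T.
Compute U^T U =
  [6, -7]
  [-7, 9],
and U^T v = (-5, 5).
Solve U^T U · c = U^T v for the coefficients: c = (-2, -1). The projection is proj_W(v) = U c.
Check: (v - proj_W(v)) · u_1 = 0  (should be 0).
Check: (v - proj_W(v)) · u_2 = 0  (should be 0).
Result: proj_W(v) = (-2, 0, -1).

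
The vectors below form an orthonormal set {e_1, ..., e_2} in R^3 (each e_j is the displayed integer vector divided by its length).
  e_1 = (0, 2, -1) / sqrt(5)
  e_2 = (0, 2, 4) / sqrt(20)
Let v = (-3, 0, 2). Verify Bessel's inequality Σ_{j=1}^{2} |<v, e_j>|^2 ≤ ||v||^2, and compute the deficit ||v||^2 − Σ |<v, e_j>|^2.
Σ |<v, e_j>|^2 = 4; ||v||^2 = 13; deficit = 9

Write each e_j = u_j / sqrt(<u_j, u_j>) where u_j is the displayed integer vector. Then <v, e_j> = <v, u_j> / sqrt(<u_j, u_j>), so |<v, e_j>|^2 = <v, u_j>^2 / <u_j, u_j>.
Coefficients: <v, e_1> = -2/sqrt(5), <v, e_2> = 8/sqrt(20).
Square and sum: Σ |<v, e_j>|^2 = 4.
Compute ||v||^2 = v·v = 13.
Deficit = 13 − 4 = 9 ≥ 0, confirming Bessel's inequality. (The deficit equals ||v − Σ <v,e_j> e_j||^2, the squared distance from v to span{e_j}.)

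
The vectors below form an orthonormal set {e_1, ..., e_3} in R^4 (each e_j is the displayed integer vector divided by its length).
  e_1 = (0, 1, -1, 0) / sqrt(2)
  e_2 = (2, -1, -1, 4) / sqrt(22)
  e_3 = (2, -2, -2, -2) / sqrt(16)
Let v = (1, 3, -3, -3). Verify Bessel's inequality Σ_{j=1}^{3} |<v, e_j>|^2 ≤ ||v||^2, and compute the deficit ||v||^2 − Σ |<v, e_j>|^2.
Σ |<v, e_j>|^2 = 292/11; ||v||^2 = 28; deficit = 16/11

Write each e_j = u_j / sqrt(<u_j, u_j>) where u_j is the displayed integer vector. Then <v, e_j> = <v, u_j> / sqrt(<u_j, u_j>), so |<v, e_j>|^2 = <v, u_j>^2 / <u_j, u_j>.
Coefficients: <v, e_1> = 6/sqrt(2), <v, e_2> = -10/sqrt(22), <v, e_3> = 8/sqrt(16).
Square and sum: Σ |<v, e_j>|^2 = 292/11.
Compute ||v||^2 = v·v = 28.
Deficit = 28 − 292/11 = 16/11 ≥ 0, confirming Bessel's inequality. (The deficit equals ||v − Σ <v,e_j> e_j||^2, the squared distance from v to span{e_j}.)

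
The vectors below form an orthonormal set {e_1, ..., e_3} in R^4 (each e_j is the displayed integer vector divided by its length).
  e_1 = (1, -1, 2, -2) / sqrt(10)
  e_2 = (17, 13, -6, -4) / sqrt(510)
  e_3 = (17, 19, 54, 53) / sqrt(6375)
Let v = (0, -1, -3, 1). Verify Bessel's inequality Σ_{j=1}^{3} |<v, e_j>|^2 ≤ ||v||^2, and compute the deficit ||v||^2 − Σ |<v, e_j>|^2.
Σ |<v, e_j>|^2 = 934/125; ||v||^2 = 11; deficit = 441/125

Write each e_j = u_j / sqrt(<u_j, u_j>) where u_j is the displayed integer vector. Then <v, e_j> = <v, u_j> / sqrt(<u_j, u_j>), so |<v, e_j>|^2 = <v, u_j>^2 / <u_j, u_j>.
Coefficients: <v, e_1> = -7/sqrt(10), <v, e_2> = 1/sqrt(510), <v, e_3> = -128/sqrt(6375).
Square and sum: Σ |<v, e_j>|^2 = 934/125.
Compute ||v||^2 = v·v = 11.
Deficit = 11 − 934/125 = 441/125 ≥ 0, confirming Bessel's inequality. (The deficit equals ||v − Σ <v,e_j> e_j||^2, the squared distance from v to span{e_j}.)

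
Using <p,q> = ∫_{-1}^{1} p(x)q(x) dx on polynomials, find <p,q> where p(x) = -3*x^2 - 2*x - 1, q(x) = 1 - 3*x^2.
<p,q> = 8/5

Expand the product: p(x)·q(x) = 9*x^4 + 6*x^3 - 2*x - 1.
∫_{-1}^{1} of each monomial x^k gives [2/(k+1) if k even, 0 if k odd]. Integrating term-by-term (or equivalently evaluating the antiderivative F(x) = 9*x^5/5 + 3*x^4/2 - x^2 - x at the endpoints):
  F(1) − F(−1) = 13/10 − (-3/10) = 8/5.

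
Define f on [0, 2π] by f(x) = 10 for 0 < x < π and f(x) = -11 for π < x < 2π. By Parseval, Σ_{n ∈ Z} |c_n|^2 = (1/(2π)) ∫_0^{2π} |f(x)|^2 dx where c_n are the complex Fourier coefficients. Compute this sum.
Σ |c_n|^2 = 221/2

Parseval equates the L^2 energy of f (normalised by 1/(2π)) with the ℓ^2 sum of its Fourier coefficients: (1/(2π)) ∫_0^{2π} |f|^2 = Σ |c_n|^2.
Compute the left side: (1/(2π)) [∫_0^π 10^2 dx + ∫_π^{2π} (-11)^2 dx] = (1/(2π)) · (100π + 121π) = (100 + 121)/2 = 221/2.
So Σ_{n ∈ Z} |c_n|^2 = 221/2.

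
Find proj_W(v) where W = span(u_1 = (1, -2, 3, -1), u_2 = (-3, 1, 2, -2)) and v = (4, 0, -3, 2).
proj_W(v) = (289/87, -21/29, -266/87, 226/87)

Set up U = [u_1 | ... | u_2] ∈ R^(4×2). The projector onto W = col(U) is P = U (U^T U)^(-1) U^T.
Compute U^T U =
  [15, 3]
  [3, 18],
and U^T v = (-7, -22).
Solve U^T U · c = U^T v for the coefficients: c = (-20/87, -103/87). The projection is proj_W(v) = U c.
Check: (v - proj_W(v)) · u_1 = 0  (should be 0).
Check: (v - proj_W(v)) · u_2 = 0  (should be 0).
Result: proj_W(v) = (289/87, -21/29, -266/87, 226/87).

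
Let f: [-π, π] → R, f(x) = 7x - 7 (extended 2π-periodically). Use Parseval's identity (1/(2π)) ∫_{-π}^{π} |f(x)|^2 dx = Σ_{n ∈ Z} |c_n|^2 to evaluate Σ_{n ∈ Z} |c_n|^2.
Σ |c_n|^2 = 49π^2/3 + 49

Expand and integrate term by term over [-π, π]:
  ∫ (7x)^2 dx = 49·(2π^3/3); ∫ 2·7·(-7)·x dx = 0 (odd integrand); ∫ (-7)^2 dx = 49·2π.
So (1/(2π)) ∫_{-π}^{π} (7x - 7)^2 dx = 49π^2/3 + 49 = 49π^2/3 + 49.
Parseval ⇒ Σ |c_n|^2 = 49π^2/3 + 49.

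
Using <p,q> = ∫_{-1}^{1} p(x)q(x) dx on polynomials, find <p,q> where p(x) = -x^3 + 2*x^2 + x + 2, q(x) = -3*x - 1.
<p,q> = -92/15

Expand the product: p(x)·q(x) = 3*x^4 - 5*x^3 - 5*x^2 - 7*x - 2.
∫_{-1}^{1} of each monomial x^k gives [2/(k+1) if k even, 0 if k odd]. Integrating term-by-term (or equivalently evaluating the antiderivative F(x) = 3*x^5/5 - 5*x^4/4 - 5*x^3/3 - 7*x^2/2 - 2*x at the endpoints):
  F(1) − F(−1) = -469/60 − (-101/60) = -92/15.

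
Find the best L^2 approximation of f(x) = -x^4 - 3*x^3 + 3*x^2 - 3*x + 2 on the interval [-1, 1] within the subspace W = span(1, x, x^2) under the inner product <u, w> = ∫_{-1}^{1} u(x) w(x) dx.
g(x) = 15*x^2/7 - 24*x/5 + 73/35

The best approximation g ∈ W is the orthogonal projection of f onto W. Writing g = a_0 + a_1 x + a_2 x^2, the coefficients solve the normal equations G · a = b where
  G_{ij} = <φ_i, φ_j> and b_i = <f, φ_i>, with φ_0 = 1, φ_1 = x, φ_2 = x^2.
G =
  [2, 0, 2/3]
  [0, 2/3, 0]
  [2/3, 0, 2/5],
b = (28/5, -16/5, 236/105).
Solving gives a_0 = 73/35, a_1 = -24/5, a_2 = 15/7, so
  g(x) = 15*x^2/7 - 24*x/5 + 73/35.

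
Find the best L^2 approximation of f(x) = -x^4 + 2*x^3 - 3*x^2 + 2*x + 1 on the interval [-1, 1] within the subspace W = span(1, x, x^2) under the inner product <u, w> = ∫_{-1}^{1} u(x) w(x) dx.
g(x) = -27*x^2/7 + 16*x/5 + 38/35

The best approximation g ∈ W is the orthogonal projection of f onto W. Writing g = a_0 + a_1 x + a_2 x^2, the coefficients solve the normal equations G · a = b where
  G_{ij} = <φ_i, φ_j> and b_i = <f, φ_i>, with φ_0 = 1, φ_1 = x, φ_2 = x^2.
G =
  [2, 0, 2/3]
  [0, 2/3, 0]
  [2/3, 0, 2/5],
b = (-2/5, 32/15, -86/105).
Solving gives a_0 = 38/35, a_1 = 16/5, a_2 = -27/7, so
  g(x) = -27*x^2/7 + 16*x/5 + 38/35.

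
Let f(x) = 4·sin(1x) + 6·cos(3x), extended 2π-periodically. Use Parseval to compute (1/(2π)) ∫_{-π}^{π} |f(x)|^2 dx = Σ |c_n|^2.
Σ |c_n|^2 = 26

Expand |f|^2 and use orthogonality of {sin(nx), cos(mx)} on [-π, π]:
  ∫_{-π}^{π} sin(nx)^2 dx = π, ∫ cos(mx)^2 dx = π, and cross terms integrate to 0.
So ∫_{-π}^{π} f(x)^2 dx = 4^2 · π + 6^2 · π = (16 + 36)π.
Divide by 2π: (16 + 36)/2 = 26.
By Parseval, this equals Σ |c_n|^2.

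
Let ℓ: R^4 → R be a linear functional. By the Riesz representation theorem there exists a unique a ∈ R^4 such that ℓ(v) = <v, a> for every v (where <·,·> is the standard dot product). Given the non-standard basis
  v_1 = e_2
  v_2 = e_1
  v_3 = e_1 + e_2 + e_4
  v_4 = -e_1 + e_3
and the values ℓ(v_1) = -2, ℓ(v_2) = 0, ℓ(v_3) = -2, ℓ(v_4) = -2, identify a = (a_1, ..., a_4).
a = (0, -2, -2, 0)

Write a = (a_1, ..., a_4) in the standard basis. For each basis vector v_i, ℓ(v_i) = <v_i, a> is a linear equation in the a_j's. Collect the n equations into a matrix system V a = ℓ, where row i of V is v_i (expressed in the standard basis). Since V is invertible (lower-triangular with 1s on the diagonal, up to permutation), solve by back-substitution:
  V =
[[0, 1, 0, 0],
 [1, 0, 0, 0],
 [1, 1, 0, 1],
 [-1, 0, 1, 0]]
  V a = (-2, 0, -2, -2)
Solving gives a = (0, -2, -2, 0).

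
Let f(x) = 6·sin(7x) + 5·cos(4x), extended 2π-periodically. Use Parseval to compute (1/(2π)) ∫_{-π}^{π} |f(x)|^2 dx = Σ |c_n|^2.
Σ |c_n|^2 = 61/2

Expand |f|^2 and use orthogonality of {sin(nx), cos(mx)} on [-π, π]:
  ∫_{-π}^{π} sin(nx)^2 dx = π, ∫ cos(mx)^2 dx = π, and cross terms integrate to 0.
So ∫_{-π}^{π} f(x)^2 dx = 6^2 · π + 5^2 · π = (36 + 25)π.
Divide by 2π: (36 + 25)/2 = 61/2.
By Parseval, this equals Σ |c_n|^2.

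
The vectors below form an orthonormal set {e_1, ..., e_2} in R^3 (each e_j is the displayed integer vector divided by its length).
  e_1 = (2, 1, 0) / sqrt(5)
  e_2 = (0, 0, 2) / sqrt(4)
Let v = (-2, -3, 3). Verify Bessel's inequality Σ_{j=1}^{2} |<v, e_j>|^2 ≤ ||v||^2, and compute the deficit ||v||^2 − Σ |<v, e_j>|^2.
Σ |<v, e_j>|^2 = 94/5; ||v||^2 = 22; deficit = 16/5

Write each e_j = u_j / sqrt(<u_j, u_j>) where u_j is the displayed integer vector. Then <v, e_j> = <v, u_j> / sqrt(<u_j, u_j>), so |<v, e_j>|^2 = <v, u_j>^2 / <u_j, u_j>.
Coefficients: <v, e_1> = -7/sqrt(5), <v, e_2> = 6/sqrt(4).
Square and sum: Σ |<v, e_j>|^2 = 94/5.
Compute ||v||^2 = v·v = 22.
Deficit = 22 − 94/5 = 16/5 ≥ 0, confirming Bessel's inequality. (The deficit equals ||v − Σ <v,e_j> e_j||^2, the squared distance from v to span{e_j}.)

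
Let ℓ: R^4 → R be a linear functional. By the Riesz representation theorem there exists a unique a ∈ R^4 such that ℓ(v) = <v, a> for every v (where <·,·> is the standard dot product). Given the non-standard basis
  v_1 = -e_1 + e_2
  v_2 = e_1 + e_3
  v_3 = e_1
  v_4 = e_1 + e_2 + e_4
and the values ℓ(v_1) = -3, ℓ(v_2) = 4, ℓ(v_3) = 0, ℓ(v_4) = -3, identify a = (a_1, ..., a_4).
a = (0, -3, 4, 0)

Write a = (a_1, ..., a_4) in the standard basis. For each basis vector v_i, ℓ(v_i) = <v_i, a> is a linear equation in the a_j's. Collect the n equations into a matrix system V a = ℓ, where row i of V is v_i (expressed in the standard basis). Since V is invertible (lower-triangular with 1s on the diagonal, up to permutation), solve by back-substitution:
  V =
[[-1, 1, 0, 0],
 [1, 0, 1, 0],
 [1, 0, 0, 0],
 [1, 1, 0, 1]]
  V a = (-3, 4, 0, -3)
Solving gives a = (0, -3, 4, 0).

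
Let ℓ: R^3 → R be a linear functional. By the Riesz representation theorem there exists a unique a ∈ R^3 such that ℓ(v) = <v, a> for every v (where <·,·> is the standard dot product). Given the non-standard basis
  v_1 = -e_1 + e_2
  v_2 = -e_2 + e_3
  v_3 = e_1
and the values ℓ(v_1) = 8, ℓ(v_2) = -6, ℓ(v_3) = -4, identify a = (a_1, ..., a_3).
a = (-4, 4, -2)

Write a = (a_1, ..., a_3) in the standard basis. For each basis vector v_i, ℓ(v_i) = <v_i, a> is a linear equation in the a_j's. Collect the n equations into a matrix system V a = ℓ, where row i of V is v_i (expressed in the standard basis). Since V is invertible (lower-triangular with 1s on the diagonal, up to permutation), solve by back-substitution:
  V =
[[-1, 1, 0],
 [0, -1, 1],
 [1, 0, 0]]
  V a = (8, -6, -4)
Solving gives a = (-4, 4, -2).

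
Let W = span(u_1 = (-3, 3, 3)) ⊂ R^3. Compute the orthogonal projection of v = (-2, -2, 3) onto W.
proj_W(v) = (-1, 1, 1)

Set up U = [u_1 | ... | u_1] ∈ R^(3×1). The projector onto W = col(U) is P = U (U^T U)^(-1) U^T.
Compute U^T U =
  [27],
and U^T v = (9).
Solve U^T U · c = U^T v for the coefficients: c = (1/3). The projection is proj_W(v) = U c.
Check: (v - proj_W(v)) · u_1 = 0  (should be 0).
Result: proj_W(v) = (-1, 1, 1).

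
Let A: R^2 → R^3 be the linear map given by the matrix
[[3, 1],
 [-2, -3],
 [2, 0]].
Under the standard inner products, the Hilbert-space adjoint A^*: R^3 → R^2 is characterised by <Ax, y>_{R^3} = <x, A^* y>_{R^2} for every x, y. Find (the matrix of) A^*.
A^* = A^T =
[[3, -2, 2],
 [1, -3, 0]]

For real matrices with standard dot products, the defining identity <Ax, y> = <x, A^* y> gives (Ax)^T y = x^T (A^*) y, i.e. x^T A^T y = x^T (A^*) y. Since this holds for all x, y, we must have A^* = A^T. Therefore
A^* =
[[3, -2, 2],
 [1, -3, 0]].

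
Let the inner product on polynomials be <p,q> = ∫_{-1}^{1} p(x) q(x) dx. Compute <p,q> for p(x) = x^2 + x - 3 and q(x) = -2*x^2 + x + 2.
<p,q> = -34/5

Expand the product: p(x)·q(x) = -2*x^4 - x^3 + 9*x^2 - x - 6.
∫_{-1}^{1} of each monomial x^k gives [2/(k+1) if k even, 0 if k odd]. Integrating term-by-term (or equivalently evaluating the antiderivative F(x) = -2*x^5/5 - x^4/4 + 3*x^3 - x^2/2 - 6*x at the endpoints):
  F(1) − F(−1) = -83/20 − (53/20) = -34/5.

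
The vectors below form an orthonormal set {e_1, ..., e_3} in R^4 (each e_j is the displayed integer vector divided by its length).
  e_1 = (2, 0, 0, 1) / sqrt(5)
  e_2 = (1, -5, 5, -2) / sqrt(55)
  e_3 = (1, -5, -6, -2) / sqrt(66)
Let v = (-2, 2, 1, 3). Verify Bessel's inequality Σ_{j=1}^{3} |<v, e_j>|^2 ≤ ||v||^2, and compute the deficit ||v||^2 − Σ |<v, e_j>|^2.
Σ |<v, e_j>|^2 = 12; ||v||^2 = 18; deficit = 6

Write each e_j = u_j / sqrt(<u_j, u_j>) where u_j is the displayed integer vector. Then <v, e_j> = <v, u_j> / sqrt(<u_j, u_j>), so |<v, e_j>|^2 = <v, u_j>^2 / <u_j, u_j>.
Coefficients: <v, e_1> = -1/sqrt(5), <v, e_2> = -13/sqrt(55), <v, e_3> = -24/sqrt(66).
Square and sum: Σ |<v, e_j>|^2 = 12.
Compute ||v||^2 = v·v = 18.
Deficit = 18 − 12 = 6 ≥ 0, confirming Bessel's inequality. (The deficit equals ||v − Σ <v,e_j> e_j||^2, the squared distance from v to span{e_j}.)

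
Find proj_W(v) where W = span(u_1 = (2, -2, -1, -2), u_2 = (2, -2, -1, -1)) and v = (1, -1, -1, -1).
proj_W(v) = (10/9, -10/9, -5/9, -1)

Set up U = [u_1 | ... | u_2] ∈ R^(4×2). The projector onto W = col(U) is P = U (U^T U)^(-1) U^T.
Compute U^T U =
  [13, 11]
  [11, 10],
and U^T v = (7, 6).
Solve U^T U · c = U^T v for the coefficients: c = (4/9, 1/9). The projection is proj_W(v) = U c.
Check: (v - proj_W(v)) · u_1 = 0  (should be 0).
Check: (v - proj_W(v)) · u_2 = 0  (should be 0).
Result: proj_W(v) = (10/9, -10/9, -5/9, -1).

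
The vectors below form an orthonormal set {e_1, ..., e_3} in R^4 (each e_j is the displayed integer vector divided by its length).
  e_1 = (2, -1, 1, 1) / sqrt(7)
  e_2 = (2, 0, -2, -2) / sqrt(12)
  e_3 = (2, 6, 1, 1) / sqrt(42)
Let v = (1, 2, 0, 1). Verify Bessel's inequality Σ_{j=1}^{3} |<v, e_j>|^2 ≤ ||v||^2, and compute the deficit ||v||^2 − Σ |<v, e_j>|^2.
Σ |<v, e_j>|^2 = 11/2; ||v||^2 = 6; deficit = 1/2

Write each e_j = u_j / sqrt(<u_j, u_j>) where u_j is the displayed integer vector. Then <v, e_j> = <v, u_j> / sqrt(<u_j, u_j>), so |<v, e_j>|^2 = <v, u_j>^2 / <u_j, u_j>.
Coefficients: <v, e_1> = 1/sqrt(7), <v, e_2> = 0/sqrt(12), <v, e_3> = 15/sqrt(42).
Square and sum: Σ |<v, e_j>|^2 = 11/2.
Compute ||v||^2 = v·v = 6.
Deficit = 6 − 11/2 = 1/2 ≥ 0, confirming Bessel's inequality. (The deficit equals ||v − Σ <v,e_j> e_j||^2, the squared distance from v to span{e_j}.)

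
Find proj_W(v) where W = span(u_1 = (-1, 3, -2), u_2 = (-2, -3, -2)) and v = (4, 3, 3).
proj_W(v) = (736/229, 717/229, 822/229)

Set up U = [u_1 | ... | u_2] ∈ R^(3×2). The projector onto W = col(U) is P = U (U^T U)^(-1) U^T.
Compute U^T U =
  [14, -3]
  [-3, 17],
and U^T v = (-1, -23).
Solve U^T U · c = U^T v for the coefficients: c = (-86/229, -325/229). The projection is proj_W(v) = U c.
Check: (v - proj_W(v)) · u_1 = 0  (should be 0).
Check: (v - proj_W(v)) · u_2 = 0  (should be 0).
Result: proj_W(v) = (736/229, 717/229, 822/229).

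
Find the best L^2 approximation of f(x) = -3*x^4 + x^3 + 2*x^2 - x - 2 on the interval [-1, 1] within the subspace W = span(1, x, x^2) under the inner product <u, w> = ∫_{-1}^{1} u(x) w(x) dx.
g(x) = -4*x^2/7 - 2*x/5 - 61/35

The best approximation g ∈ W is the orthogonal projection of f onto W. Writing g = a_0 + a_1 x + a_2 x^2, the coefficients solve the normal equations G · a = b where
  G_{ij} = <φ_i, φ_j> and b_i = <f, φ_i>, with φ_0 = 1, φ_1 = x, φ_2 = x^2.
G =
  [2, 0, 2/3]
  [0, 2/3, 0]
  [2/3, 0, 2/5],
b = (-58/15, -4/15, -146/105).
Solving gives a_0 = -61/35, a_1 = -2/5, a_2 = -4/7, so
  g(x) = -4*x^2/7 - 2*x/5 - 61/35.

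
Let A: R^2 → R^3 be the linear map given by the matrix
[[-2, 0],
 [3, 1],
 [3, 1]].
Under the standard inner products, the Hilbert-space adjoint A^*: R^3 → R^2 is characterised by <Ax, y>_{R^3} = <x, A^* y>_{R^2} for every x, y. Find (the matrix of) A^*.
A^* = A^T =
[[-2, 3, 3],
 [0, 1, 1]]

For real matrices with standard dot products, the defining identity <Ax, y> = <x, A^* y> gives (Ax)^T y = x^T (A^*) y, i.e. x^T A^T y = x^T (A^*) y. Since this holds for all x, y, we must have A^* = A^T. Therefore
A^* =
[[-2, 3, 3],
 [0, 1, 1]].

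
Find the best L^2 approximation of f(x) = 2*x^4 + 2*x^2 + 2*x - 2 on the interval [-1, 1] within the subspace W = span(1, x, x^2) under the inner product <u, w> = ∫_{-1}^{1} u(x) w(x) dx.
g(x) = 26*x^2/7 + 2*x - 76/35

The best approximation g ∈ W is the orthogonal projection of f onto W. Writing g = a_0 + a_1 x + a_2 x^2, the coefficients solve the normal equations G · a = b where
  G_{ij} = <φ_i, φ_j> and b_i = <f, φ_i>, with φ_0 = 1, φ_1 = x, φ_2 = x^2.
G =
  [2, 0, 2/3]
  [0, 2/3, 0]
  [2/3, 0, 2/5],
b = (-28/15, 4/3, 4/105).
Solving gives a_0 = -76/35, a_1 = 2, a_2 = 26/7, so
  g(x) = 26*x^2/7 + 2*x - 76/35.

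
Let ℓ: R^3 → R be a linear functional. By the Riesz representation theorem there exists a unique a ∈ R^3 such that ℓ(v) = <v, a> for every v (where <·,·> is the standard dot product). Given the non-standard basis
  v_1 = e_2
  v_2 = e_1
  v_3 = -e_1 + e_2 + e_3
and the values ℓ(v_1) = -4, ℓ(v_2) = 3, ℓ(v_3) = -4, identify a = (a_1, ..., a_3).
a = (3, -4, 3)

Write a = (a_1, ..., a_3) in the standard basis. For each basis vector v_i, ℓ(v_i) = <v_i, a> is a linear equation in the a_j's. Collect the n equations into a matrix system V a = ℓ, where row i of V is v_i (expressed in the standard basis). Since V is invertible (lower-triangular with 1s on the diagonal, up to permutation), solve by back-substitution:
  V =
[[0, 1, 0],
 [1, 0, 0],
 [-1, 1, 1]]
  V a = (-4, 3, -4)
Solving gives a = (3, -4, 3).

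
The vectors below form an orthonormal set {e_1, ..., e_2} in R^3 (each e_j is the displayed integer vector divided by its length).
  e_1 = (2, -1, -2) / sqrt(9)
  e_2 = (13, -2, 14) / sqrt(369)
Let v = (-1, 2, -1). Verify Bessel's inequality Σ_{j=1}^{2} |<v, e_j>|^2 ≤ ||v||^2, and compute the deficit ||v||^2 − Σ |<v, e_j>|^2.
Σ |<v, e_j>|^2 = 125/41; ||v||^2 = 6; deficit = 121/41

Write each e_j = u_j / sqrt(<u_j, u_j>) where u_j is the displayed integer vector. Then <v, e_j> = <v, u_j> / sqrt(<u_j, u_j>), so |<v, e_j>|^2 = <v, u_j>^2 / <u_j, u_j>.
Coefficients: <v, e_1> = -2/sqrt(9), <v, e_2> = -31/sqrt(369).
Square and sum: Σ |<v, e_j>|^2 = 125/41.
Compute ||v||^2 = v·v = 6.
Deficit = 6 − 125/41 = 121/41 ≥ 0, confirming Bessel's inequality. (The deficit equals ||v − Σ <v,e_j> e_j||^2, the squared distance from v to span{e_j}.)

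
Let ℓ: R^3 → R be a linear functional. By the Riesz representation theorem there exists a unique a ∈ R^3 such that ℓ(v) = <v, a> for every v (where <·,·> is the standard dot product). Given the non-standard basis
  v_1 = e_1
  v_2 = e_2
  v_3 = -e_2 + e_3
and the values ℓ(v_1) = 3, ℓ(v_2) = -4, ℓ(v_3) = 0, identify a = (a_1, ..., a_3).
a = (3, -4, -4)

Write a = (a_1, ..., a_3) in the standard basis. For each basis vector v_i, ℓ(v_i) = <v_i, a> is a linear equation in the a_j's. Collect the n equations into a matrix system V a = ℓ, where row i of V is v_i (expressed in the standard basis). Since V is invertible (lower-triangular with 1s on the diagonal, up to permutation), solve by back-substitution:
  V =
[[1, 0, 0],
 [0, 1, 0],
 [0, -1, 1]]
  V a = (3, -4, 0)
Solving gives a = (3, -4, -4).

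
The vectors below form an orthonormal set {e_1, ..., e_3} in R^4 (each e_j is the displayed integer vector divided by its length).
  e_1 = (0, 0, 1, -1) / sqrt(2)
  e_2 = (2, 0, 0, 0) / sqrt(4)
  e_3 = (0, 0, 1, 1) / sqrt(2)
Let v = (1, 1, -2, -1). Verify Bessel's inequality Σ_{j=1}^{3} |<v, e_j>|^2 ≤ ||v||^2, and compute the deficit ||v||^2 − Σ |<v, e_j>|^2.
Σ |<v, e_j>|^2 = 6; ||v||^2 = 7; deficit = 1

Write each e_j = u_j / sqrt(<u_j, u_j>) where u_j is the displayed integer vector. Then <v, e_j> = <v, u_j> / sqrt(<u_j, u_j>), so |<v, e_j>|^2 = <v, u_j>^2 / <u_j, u_j>.
Coefficients: <v, e_1> = -1/sqrt(2), <v, e_2> = 2/sqrt(4), <v, e_3> = -3/sqrt(2).
Square and sum: Σ |<v, e_j>|^2 = 6.
Compute ||v||^2 = v·v = 7.
Deficit = 7 − 6 = 1 ≥ 0, confirming Bessel's inequality. (The deficit equals ||v − Σ <v,e_j> e_j||^2, the squared distance from v to span{e_j}.)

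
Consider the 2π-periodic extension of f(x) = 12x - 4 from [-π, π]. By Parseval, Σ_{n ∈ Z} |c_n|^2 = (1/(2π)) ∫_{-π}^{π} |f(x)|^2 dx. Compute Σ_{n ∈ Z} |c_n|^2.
Σ |c_n|^2 = 48π^2 + 16

Expand and integrate term by term over [-π, π]:
  ∫ (12x)^2 dx = 144·(2π^3/3); ∫ 2·12·(-4)·x dx = 0 (odd integrand); ∫ (-4)^2 dx = 16·2π.
So (1/(2π)) ∫_{-π}^{π} (12x - 4)^2 dx = 144π^2/3 + 16 = 48π^2 + 16.
Parseval ⇒ Σ |c_n|^2 = 48π^2 + 16.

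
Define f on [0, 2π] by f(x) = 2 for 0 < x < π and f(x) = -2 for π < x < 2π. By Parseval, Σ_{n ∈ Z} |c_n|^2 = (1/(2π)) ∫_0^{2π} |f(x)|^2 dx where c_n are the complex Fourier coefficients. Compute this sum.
Σ |c_n|^2 = 4

Parseval equates the L^2 energy of f (normalised by 1/(2π)) with the ℓ^2 sum of its Fourier coefficients: (1/(2π)) ∫_0^{2π} |f|^2 = Σ |c_n|^2.
Compute the left side: (1/(2π)) [∫_0^π 2^2 dx + ∫_π^{2π} (-2)^2 dx] = (1/(2π)) · (4π + 4π) = (4 + 4)/2 = 4.
So Σ_{n ∈ Z} |c_n|^2 = 4.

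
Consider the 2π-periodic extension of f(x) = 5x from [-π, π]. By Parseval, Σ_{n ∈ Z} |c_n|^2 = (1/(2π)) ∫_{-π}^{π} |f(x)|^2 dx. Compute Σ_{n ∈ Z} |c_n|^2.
Σ |c_n|^2 = 25π^2/3

Expand and integrate term by term over [-π, π]:
  ∫ (5x)^2 dx = 25·(2π^3/3); ∫ 2·5·(0)·x dx = 0 (odd integrand); ∫ 0^2 dx = 0·2π.
So (1/(2π)) ∫_{-π}^{π} (5x)^2 dx = 25π^2/3 + 0 = 25π^2/3.
Parseval ⇒ Σ |c_n|^2 = 25π^2/3.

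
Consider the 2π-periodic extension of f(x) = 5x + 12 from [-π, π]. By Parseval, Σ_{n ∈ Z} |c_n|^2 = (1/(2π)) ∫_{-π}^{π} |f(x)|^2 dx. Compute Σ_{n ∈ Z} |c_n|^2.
Σ |c_n|^2 = 25π^2/3 + 144

Expand and integrate term by term over [-π, π]:
  ∫ (5x)^2 dx = 25·(2π^3/3); ∫ 2·5·(12)·x dx = 0 (odd integrand); ∫ 12^2 dx = 144·2π.
So (1/(2π)) ∫_{-π}^{π} (5x + 12)^2 dx = 25π^2/3 + 144 = 25π^2/3 + 144.
Parseval ⇒ Σ |c_n|^2 = 25π^2/3 + 144.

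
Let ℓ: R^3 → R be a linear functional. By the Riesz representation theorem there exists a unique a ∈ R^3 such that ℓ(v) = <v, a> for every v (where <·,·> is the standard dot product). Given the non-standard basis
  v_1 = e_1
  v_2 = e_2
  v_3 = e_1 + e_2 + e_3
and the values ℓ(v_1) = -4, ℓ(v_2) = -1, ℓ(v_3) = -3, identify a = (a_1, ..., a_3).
a = (-4, -1, 2)

Write a = (a_1, ..., a_3) in the standard basis. For each basis vector v_i, ℓ(v_i) = <v_i, a> is a linear equation in the a_j's. Collect the n equations into a matrix system V a = ℓ, where row i of V is v_i (expressed in the standard basis). Since V is invertible (lower-triangular with 1s on the diagonal, up to permutation), solve by back-substitution:
  V =
[[1, 0, 0],
 [0, 1, 0],
 [1, 1, 1]]
  V a = (-4, -1, -3)
Solving gives a = (-4, -1, 2).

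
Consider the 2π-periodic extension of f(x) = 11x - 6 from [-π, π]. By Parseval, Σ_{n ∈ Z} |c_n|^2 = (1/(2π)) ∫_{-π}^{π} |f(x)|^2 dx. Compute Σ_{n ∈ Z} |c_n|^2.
Σ |c_n|^2 = 121π^2/3 + 36

Expand and integrate term by term over [-π, π]:
  ∫ (11x)^2 dx = 121·(2π^3/3); ∫ 2·11·(-6)·x dx = 0 (odd integrand); ∫ (-6)^2 dx = 36·2π.
So (1/(2π)) ∫_{-π}^{π} (11x - 6)^2 dx = 121π^2/3 + 36 = 121π^2/3 + 36.
Parseval ⇒ Σ |c_n|^2 = 121π^2/3 + 36.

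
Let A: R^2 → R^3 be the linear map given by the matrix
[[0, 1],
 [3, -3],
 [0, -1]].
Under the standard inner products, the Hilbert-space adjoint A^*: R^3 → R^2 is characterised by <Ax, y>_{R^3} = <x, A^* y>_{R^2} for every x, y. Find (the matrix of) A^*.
A^* = A^T =
[[0, 3, 0],
 [1, -3, -1]]

For real matrices with standard dot products, the defining identity <Ax, y> = <x, A^* y> gives (Ax)^T y = x^T (A^*) y, i.e. x^T A^T y = x^T (A^*) y. Since this holds for all x, y, we must have A^* = A^T. Therefore
A^* =
[[0, 3, 0],
 [1, -3, -1]].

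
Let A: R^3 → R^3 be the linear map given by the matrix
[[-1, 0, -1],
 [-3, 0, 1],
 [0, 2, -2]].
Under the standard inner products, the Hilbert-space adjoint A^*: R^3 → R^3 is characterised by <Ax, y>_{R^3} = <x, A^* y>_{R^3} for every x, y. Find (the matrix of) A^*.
A^* = A^T =
[[-1, -3, 0],
 [0, 0, 2],
 [-1, 1, -2]]

For real matrices with standard dot products, the defining identity <Ax, y> = <x, A^* y> gives (Ax)^T y = x^T (A^*) y, i.e. x^T A^T y = x^T (A^*) y. Since this holds for all x, y, we must have A^* = A^T. Therefore
A^* =
[[-1, -3, 0],
 [0, 0, 2],
 [-1, 1, -2]].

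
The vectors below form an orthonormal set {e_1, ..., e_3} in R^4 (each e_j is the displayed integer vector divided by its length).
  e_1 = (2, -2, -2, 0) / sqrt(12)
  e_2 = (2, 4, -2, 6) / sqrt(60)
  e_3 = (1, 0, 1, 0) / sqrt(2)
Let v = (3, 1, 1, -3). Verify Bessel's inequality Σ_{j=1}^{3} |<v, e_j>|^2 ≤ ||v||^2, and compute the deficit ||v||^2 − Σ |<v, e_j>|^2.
Σ |<v, e_j>|^2 = 10; ||v||^2 = 20; deficit = 10

Write each e_j = u_j / sqrt(<u_j, u_j>) where u_j is the displayed integer vector. Then <v, e_j> = <v, u_j> / sqrt(<u_j, u_j>), so |<v, e_j>|^2 = <v, u_j>^2 / <u_j, u_j>.
Coefficients: <v, e_1> = 2/sqrt(12), <v, e_2> = -10/sqrt(60), <v, e_3> = 4/sqrt(2).
Square and sum: Σ |<v, e_j>|^2 = 10.
Compute ||v||^2 = v·v = 20.
Deficit = 20 − 10 = 10 ≥ 0, confirming Bessel's inequality. (The deficit equals ||v − Σ <v,e_j> e_j||^2, the squared distance from v to span{e_j}.)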